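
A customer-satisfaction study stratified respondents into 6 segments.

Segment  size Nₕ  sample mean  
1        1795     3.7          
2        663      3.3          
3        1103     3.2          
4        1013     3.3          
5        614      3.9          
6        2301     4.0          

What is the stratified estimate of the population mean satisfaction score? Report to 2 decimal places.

3.65

x̄_st = (Σ Nₕx̄ₕ) / (Σ Nₕ) = (1795·3.7 + 663·3.3 + 1103·3.2 + 1013·3.3 + 614·3.9 + 2301·4.0) / 7489
= 27300.5 / 7489 = 3.6454... → 3.65.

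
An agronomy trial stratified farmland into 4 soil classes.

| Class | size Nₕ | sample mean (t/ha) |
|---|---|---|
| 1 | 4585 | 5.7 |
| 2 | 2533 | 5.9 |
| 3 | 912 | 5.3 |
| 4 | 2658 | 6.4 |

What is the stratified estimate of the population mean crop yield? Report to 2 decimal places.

5.89

N = 10688; weights Wₕ = Nₕ/N = (0.4290, 0.2370, 0.0853, 0.2487).
x̄_st = Σ Wₕ·x̄ₕ = 0.4290·5.7 + 0.2370·5.9 + 0.0853·5.3 + 0.2487·6.4 ≈ 5.8874...
→ 5.89.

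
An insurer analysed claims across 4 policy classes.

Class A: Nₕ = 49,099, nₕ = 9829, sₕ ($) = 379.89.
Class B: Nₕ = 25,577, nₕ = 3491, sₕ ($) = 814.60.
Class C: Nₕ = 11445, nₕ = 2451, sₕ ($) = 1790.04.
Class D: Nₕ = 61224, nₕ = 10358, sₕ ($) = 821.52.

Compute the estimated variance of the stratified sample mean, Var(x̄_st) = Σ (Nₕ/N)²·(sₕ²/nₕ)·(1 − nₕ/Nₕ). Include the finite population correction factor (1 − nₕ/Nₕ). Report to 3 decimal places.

21.794

N = 147345. Term for each stratum: Wₕ²sₕ²/nₕ·(1−nₕ/Nₕ).
Var(x̄_st) = 1.303975 + 4.945780 + 6.198406 + 9.346281 = 21.794443 → 21.794.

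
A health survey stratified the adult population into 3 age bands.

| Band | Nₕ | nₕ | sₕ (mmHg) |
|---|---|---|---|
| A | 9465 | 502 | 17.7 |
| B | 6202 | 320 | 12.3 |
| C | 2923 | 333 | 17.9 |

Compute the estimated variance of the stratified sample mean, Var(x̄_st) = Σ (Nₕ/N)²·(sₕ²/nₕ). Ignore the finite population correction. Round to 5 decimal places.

0.23819

N = 18590; Wₕ = Nₕ/N.
band A: (9465/18590)²·17.7²/502 = 0.16178016
band B: (6202/18590)²·12.3²/320 = 0.05262171
band C: (2923/18590)²·17.9²/333 = 0.02378815
Sum = 0.23819003 → 0.23819.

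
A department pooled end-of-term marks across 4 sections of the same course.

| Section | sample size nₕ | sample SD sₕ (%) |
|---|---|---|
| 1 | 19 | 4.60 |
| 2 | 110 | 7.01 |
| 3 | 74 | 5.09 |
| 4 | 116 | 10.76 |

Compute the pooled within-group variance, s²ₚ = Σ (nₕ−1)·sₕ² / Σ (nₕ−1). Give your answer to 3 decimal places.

66.485

1: (19−1)·4.60² = 18·21.16 = 380.88
2: (110−1)·7.01² = 109·49.1401 = 5356.2709
3: (74−1)·5.09² = 73·25.9081 = 1891.2913
4: (116−1)·10.76² = 115·115.7776 = 13314.424
Numerator = 20942.8662; denominator = Σ(nₕ−1) = 315.
s²ₚ = 20942.8662/315 = 66.48529... → 66.485.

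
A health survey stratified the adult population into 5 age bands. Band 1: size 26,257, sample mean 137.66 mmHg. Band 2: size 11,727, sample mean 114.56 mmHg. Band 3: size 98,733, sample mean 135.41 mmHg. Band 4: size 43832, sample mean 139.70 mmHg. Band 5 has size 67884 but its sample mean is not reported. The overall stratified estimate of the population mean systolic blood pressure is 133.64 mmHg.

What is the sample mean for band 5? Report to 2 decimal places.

128.89

N = 26257 + 11727 + 98733 + 43832 + 67884 = 248433.
Overall total = μ·N = 133.64·248433 = 33200586.12.
Subtract the known strata: 26257·137.66 + 11727·114.56 + 98733·135.41 + 43832·139.70 = 24450749.67.
Remaining total for band 5: 33200586.12 − 24450749.67 = 8749836.45.
Divide by its size: 8749836.45 / 67884 = 128.8939... → 128.89.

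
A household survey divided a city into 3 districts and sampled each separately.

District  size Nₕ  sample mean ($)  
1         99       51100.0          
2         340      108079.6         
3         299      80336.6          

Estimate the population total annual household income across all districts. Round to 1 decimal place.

65826607.4

Population total = Σ Nₕ·x̄ₕ (each stratum's size times its mean).
99·51100.0 + 340·108079.6 + 299·80336.6 = 5058900 + 36747064 + 24020643.4 = 65826607.4.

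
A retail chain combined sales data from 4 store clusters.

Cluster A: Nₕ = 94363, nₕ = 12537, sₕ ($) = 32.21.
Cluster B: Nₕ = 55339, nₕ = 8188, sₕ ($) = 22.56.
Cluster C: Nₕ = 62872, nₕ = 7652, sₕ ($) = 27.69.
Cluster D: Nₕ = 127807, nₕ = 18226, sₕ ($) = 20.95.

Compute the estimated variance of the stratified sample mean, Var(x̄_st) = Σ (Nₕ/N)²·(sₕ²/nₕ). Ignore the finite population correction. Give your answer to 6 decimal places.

0.014817

N = 340381; Wₕ = Nₕ/N.
cluster A: (94363/340381)²·32.21²/12537 = 0.006360052
cluster B: (55339/340381)²·22.56²/8188 = 0.001642980
cluster C: (62872/340381)²·27.69²/7652 = 0.003418652
cluster D: (127807/340381)²·20.95²/18226 = 0.003395122
Sum = 0.014816806 → 0.014817.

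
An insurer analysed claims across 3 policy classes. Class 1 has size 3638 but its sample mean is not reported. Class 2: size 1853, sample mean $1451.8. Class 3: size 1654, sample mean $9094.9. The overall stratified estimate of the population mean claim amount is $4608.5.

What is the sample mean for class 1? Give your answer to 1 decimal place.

Σ Nₕx̄ₕ = N·μ, so 3638·x̄_1 = 7145·4608.5 − (1853·1451.8 + 1654·9094.9).
= 32927732.5 − 17733150 = 15194582.5.
x̄_1 = 15194582.5 / 3638 = 4176.631... → 4176.6.

4176.6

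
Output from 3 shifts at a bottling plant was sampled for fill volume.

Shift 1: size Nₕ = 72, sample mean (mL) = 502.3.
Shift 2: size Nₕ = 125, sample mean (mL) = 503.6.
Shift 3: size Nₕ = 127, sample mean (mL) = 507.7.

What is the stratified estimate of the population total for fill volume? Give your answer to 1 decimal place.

1: 72·502.3 = 36165.6
2: 125·503.6 = 62950
3: 127·507.7 = 64477.9
τ̂ = Σ Nₕx̄ₕ = 163593.5.

163593.5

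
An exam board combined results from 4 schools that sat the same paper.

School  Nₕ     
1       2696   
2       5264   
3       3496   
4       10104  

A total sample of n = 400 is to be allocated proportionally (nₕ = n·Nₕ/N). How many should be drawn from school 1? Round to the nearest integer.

50

N = 2696 + 5264 + 3496 + 10104 = 21560.
n_1 = 400·2696/21560 = 50.019... → 50.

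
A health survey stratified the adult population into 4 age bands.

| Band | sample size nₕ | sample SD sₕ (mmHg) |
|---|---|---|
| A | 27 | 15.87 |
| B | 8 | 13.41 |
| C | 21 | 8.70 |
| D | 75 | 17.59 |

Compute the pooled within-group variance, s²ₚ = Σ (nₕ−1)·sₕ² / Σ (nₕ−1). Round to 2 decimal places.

Degrees of freedom: 26 + 7 + 20 + 74 = 127.
Σ(nₕ−1)sₕ² = 26·251.8569 + 7·179.8281 + 20·75.69 + 74·309.4081 = 32217.0755.
s²ₚ = 32217.0755 / 127 = 253.6778... → 253.68.

253.68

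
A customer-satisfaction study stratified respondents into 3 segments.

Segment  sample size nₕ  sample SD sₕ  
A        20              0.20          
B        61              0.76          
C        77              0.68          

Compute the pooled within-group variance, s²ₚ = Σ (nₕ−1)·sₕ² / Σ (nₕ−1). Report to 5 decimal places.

Degrees of freedom: 19 + 60 + 76 = 155.
Σ(nₕ−1)sₕ² = 19·0.04 + 60·0.5776 + 76·0.4624 = 70.5584.
s²ₚ = 70.5584 / 155 = 0.4552155... → 0.45522.

0.45522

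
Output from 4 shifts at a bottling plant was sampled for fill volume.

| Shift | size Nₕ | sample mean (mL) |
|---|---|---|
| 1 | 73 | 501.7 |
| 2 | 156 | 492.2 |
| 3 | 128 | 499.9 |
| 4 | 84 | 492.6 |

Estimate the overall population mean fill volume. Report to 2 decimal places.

x̄_st = (Σ Nₕx̄ₕ) / (Σ Nₕ) = (73·501.7 + 156·492.2 + 128·499.9 + 84·492.6) / 441
= 218772.9 / 441 = 496.0837... → 496.08.

496.08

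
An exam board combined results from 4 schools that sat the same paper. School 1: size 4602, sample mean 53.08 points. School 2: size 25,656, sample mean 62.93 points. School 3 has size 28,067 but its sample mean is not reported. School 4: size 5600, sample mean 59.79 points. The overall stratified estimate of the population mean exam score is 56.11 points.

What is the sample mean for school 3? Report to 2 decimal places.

49.64

N = 4602 + 25656 + 28067 + 5600 = 63925.
Overall total = μ·N = 56.11·63925 = 3586831.75.
Subtract the known strata: 4602·53.08 + 25656·62.93 + 5600·59.79 = 2193630.24.
Remaining total for school 3: 3586831.75 − 2193630.24 = 1393201.51.
Divide by its size: 1393201.51 / 28067 = 49.6384... → 49.64.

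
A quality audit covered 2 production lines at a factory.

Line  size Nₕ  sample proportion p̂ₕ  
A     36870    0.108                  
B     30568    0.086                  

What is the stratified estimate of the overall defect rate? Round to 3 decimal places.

0.098

N = 36870 + 30568 = 67438.
Overall proportion = Σ (Nₕ/N)·p̂ₕ.
Σ Nₕp̂ₕ = 3981.96 + 2628.848 = 6610.808.
6610.808 / 67438 = 0.09803... → 0.098.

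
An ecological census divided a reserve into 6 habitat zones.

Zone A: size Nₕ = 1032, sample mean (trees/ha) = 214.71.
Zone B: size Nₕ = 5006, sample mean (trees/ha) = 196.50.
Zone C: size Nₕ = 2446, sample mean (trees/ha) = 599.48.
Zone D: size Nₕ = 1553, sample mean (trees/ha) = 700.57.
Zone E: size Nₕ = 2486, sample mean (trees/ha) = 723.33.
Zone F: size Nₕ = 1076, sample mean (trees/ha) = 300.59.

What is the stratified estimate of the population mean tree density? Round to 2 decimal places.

N = 13599; weights Wₕ = Nₕ/N = (0.0759, 0.3681, 0.1799, 0.1142, 0.1828, 0.0791).
x̄_st = Σ Wₕ·x̄ₕ = 0.0759·214.71 + 0.3681·196.50 + 0.1799·599.48 + 0.1142·700.57 + 0.1828·723.33 + 0.0791·300.59 ≈ 432.4734...
→ 432.47.

432.47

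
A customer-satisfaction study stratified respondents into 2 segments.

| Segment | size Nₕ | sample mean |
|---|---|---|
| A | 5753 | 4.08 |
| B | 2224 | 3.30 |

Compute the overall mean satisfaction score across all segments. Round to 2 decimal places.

N = 7977; weights Wₕ = Nₕ/N = (0.7212, 0.2788).
x̄_st = Σ Wₕ·x̄ₕ = 0.7212·4.08 + 0.2788·3.30 ≈ 3.8625...
→ 3.86.

3.86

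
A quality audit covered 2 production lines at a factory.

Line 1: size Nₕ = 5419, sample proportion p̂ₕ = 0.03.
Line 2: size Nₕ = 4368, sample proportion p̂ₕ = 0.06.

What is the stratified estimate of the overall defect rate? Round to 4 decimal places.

N = 5419 + 4368 = 9787.
Overall proportion = Σ (Nₕ/N)·p̂ₕ.
Σ Nₕp̂ₕ = 162.57 + 262.08 = 424.65.
424.65 / 9787 = 0.043389... → 0.0434.

0.0434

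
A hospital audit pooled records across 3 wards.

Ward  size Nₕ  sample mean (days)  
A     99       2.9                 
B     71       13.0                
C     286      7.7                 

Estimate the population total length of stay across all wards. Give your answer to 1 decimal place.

A: 99·2.9 = 287.1
B: 71·13.0 = 923
C: 286·7.7 = 2202.2
τ̂ = Σ Nₕx̄ₕ = 3412.3.

3412.3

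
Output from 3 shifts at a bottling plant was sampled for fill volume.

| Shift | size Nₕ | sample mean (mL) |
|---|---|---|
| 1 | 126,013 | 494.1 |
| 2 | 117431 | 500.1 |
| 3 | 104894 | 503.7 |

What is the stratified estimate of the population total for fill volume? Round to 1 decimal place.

173825374.2

1: 126013·494.1 = 62263023.3
2: 117431·500.1 = 58727243.1
3: 104894·503.7 = 52835107.8
τ̂ = Σ Nₕx̄ₕ = 173825374.2.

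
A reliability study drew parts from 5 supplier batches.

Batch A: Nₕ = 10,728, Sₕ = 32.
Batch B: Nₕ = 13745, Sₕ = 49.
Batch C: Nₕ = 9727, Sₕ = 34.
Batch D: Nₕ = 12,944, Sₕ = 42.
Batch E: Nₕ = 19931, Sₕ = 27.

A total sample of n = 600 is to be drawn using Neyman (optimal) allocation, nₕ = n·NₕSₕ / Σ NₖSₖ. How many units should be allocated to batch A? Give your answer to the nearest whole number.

A: NₕSₕ = 10728·32 = 343296
B: NₕSₕ = 13745·49 = 673505
C: NₕSₕ = 9727·34 = 330718
D: NₕSₕ = 12944·42 = 543648
E: NₕSₕ = 19931·27 = 538137
Σ NₕSₕ = 2429304.
n_A = 600·343296/2429304 = 84.789... → 85.

85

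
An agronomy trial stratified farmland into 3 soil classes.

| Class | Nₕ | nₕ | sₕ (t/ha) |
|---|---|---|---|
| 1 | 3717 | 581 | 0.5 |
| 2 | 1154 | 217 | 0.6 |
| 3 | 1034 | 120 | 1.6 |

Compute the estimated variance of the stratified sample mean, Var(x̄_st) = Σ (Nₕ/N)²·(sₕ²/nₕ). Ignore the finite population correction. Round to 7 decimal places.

0.0008880

N = 5905; Wₕ = Nₕ/N.
class 1: (3717/5905)²·0.5²/581 = 0.0001704940
class 2: (1154/5905)²·0.6²/217 = 0.0000633599
class 3: (1034/5905)²·1.6²/120 = 0.0006541239
Sum = 0.0008879778 → 0.0008880.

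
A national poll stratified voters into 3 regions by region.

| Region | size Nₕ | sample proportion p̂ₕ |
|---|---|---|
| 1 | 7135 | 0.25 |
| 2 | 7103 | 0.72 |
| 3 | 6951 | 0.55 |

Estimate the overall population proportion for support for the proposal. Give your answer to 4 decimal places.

N = 7135 + 7103 + 6951 = 21189.
Overall proportion = Σ (Nₕ/N)·p̂ₕ.
Σ Nₕp̂ₕ = 1783.75 + 5114.16 + 3823.05 = 10720.96.
10720.96 / 21189 = 0.505968... → 0.5060.

0.5060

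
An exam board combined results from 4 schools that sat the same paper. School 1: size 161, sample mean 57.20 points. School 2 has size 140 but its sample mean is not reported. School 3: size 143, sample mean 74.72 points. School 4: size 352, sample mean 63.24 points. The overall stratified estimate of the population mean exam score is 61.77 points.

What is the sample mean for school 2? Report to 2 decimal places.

Σ Nₕx̄ₕ = N·μ, so 140·x̄_2 = 796·61.77 − (161·57.20 + 143·74.72 + 352·63.24).
= 49168.92 − 42154.64 = 7014.28.
x̄_2 = 7014.28 / 140 = 50.102 → 50.10.

50.10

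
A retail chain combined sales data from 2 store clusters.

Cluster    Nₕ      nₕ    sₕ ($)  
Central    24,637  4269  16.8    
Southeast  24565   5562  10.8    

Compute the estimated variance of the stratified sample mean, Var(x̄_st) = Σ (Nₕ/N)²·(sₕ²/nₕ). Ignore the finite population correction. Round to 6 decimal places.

N = 49202. Term for each stratum: Wₕ²sₕ²/nₕ.
Var(x̄_st) = 0.016576870 + 0.005227386 = 0.021804256 → 0.021804.

0.021804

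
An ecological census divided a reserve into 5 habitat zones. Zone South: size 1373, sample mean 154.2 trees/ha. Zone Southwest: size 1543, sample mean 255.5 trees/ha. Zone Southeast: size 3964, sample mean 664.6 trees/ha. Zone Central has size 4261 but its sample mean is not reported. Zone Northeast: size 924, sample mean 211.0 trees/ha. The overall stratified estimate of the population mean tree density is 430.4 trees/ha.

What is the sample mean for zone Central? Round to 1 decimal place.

412.4

Σ Nₕx̄ₕ = N·μ, so 4261·x̄_Central = 12065·430.4 − (1373·154.2 + 1543·255.5 + 3964·664.6 + 924·211.0).
= 5192776 − 3435391.5 = 1757384.5.
x̄_Central = 1757384.5 / 4261 = 412.435... → 412.4.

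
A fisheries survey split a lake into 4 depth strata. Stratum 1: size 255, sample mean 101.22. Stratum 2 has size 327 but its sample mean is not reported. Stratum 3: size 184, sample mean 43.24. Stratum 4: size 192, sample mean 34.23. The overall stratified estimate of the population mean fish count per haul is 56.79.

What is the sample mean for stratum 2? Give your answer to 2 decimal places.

N = 255 + 327 + 184 + 192 = 958.
Overall total = μ·N = 56.79·958 = 54404.82.
Subtract the known strata: 255·101.22 + 184·43.24 + 192·34.23 = 40339.42.
Remaining total for stratum 2: 54404.82 − 40339.42 = 14065.4.
Divide by its size: 14065.4 / 327 = 43.0135... → 43.01.

43.01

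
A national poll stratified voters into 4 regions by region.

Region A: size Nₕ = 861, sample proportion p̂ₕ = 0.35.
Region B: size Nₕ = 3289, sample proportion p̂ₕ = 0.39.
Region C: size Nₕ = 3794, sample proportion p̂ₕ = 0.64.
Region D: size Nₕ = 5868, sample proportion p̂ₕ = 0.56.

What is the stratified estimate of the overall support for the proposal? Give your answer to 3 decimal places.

N = 861 + 3289 + 3794 + 5868 = 13812.
Overall proportion = Σ (Nₕ/N)·p̂ₕ.
Σ Nₕp̂ₕ = 301.35 + 1282.71 + 2428.16 + 3286.08 = 7298.3.
7298.3 / 13812 = 0.52840... → 0.528.

0.528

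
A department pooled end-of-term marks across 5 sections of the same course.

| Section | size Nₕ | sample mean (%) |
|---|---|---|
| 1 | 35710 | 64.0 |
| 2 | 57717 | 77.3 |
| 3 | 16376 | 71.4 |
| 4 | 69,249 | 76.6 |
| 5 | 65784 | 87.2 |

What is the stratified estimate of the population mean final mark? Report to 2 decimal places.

77.43

N = 244836; weights Wₕ = Nₕ/N = (0.1459, 0.2357, 0.0669, 0.2828, 0.2687).
x̄_st = Σ Wₕ·x̄ₕ = 0.1459·64.0 + 0.2357·77.3 + 0.0669·71.4 + 0.2828·76.6 + 0.2687·87.2 ≈ 77.4275...
→ 77.43.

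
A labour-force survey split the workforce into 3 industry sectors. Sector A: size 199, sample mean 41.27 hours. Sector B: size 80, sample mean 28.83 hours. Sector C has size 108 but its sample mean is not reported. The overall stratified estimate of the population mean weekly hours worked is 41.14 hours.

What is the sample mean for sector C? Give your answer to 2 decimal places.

50.02

N = 199 + 80 + 108 = 387.
Overall total = μ·N = 41.14·387 = 15921.18.
Subtract the known strata: 199·41.27 + 80·28.83 = 10519.13.
Remaining total for sector C: 15921.18 − 10519.13 = 5402.05.
Divide by its size: 5402.05 / 108 = 50.0190... → 50.02.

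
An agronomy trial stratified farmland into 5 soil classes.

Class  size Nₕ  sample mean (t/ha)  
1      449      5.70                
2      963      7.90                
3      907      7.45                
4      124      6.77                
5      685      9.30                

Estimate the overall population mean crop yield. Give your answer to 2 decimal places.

7.72

N = 449 + 963 + 907 + 124 + 685 = 3128.
The stratified mean weights each stratum mean by its population share Nₕ/N.
Σ Nₕx̄ₕ = 449·5.70 + 963·7.90 + 907·7.45 + 124·6.77 + 685·9.30 = 2559.3 + 7607.7 + 6757.15 + 839.48 + 6370.5 = 24134.13.
Divide by N: 24134.13 / 3128 = 7.7155... → 7.72.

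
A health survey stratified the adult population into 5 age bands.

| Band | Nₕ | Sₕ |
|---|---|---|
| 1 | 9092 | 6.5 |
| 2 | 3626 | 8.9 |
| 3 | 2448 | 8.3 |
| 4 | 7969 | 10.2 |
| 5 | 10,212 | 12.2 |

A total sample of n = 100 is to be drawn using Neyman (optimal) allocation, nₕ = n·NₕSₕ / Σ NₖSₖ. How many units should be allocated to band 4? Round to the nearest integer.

26

Σ NₕSₕ = 9092·6.5 + 3626·8.9 + 2448·8.3 + 7969·10.2 + 10212·12.2 = 317558.
Share for 4: 81283.8/317558 = 0.25597.
n_4 = 100 × 0.25597 = 25.597... → 26.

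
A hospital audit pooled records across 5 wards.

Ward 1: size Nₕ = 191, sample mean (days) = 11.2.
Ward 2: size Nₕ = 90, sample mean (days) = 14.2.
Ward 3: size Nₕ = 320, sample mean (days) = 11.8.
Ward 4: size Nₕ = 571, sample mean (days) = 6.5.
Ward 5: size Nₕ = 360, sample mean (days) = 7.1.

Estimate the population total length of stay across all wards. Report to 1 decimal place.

Estimate total by summing Nₕ·x̄ₕ over strata.
191·11.2 + 90·14.2 + 320·11.8 + 571·6.5 + 360·7.1 = 2139.2 + 1278 + 3776 + 3711.5 + 2556 = 13460.7.

13460.7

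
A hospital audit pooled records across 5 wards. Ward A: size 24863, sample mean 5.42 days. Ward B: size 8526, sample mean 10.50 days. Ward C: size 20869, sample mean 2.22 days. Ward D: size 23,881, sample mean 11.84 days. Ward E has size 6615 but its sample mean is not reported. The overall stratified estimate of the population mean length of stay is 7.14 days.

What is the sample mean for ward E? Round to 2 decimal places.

N = 24863 + 8526 + 20869 + 23881 + 6615 = 84754.
Overall total = μ·N = 7.14·84754 = 605143.56.
Subtract the known strata: 24863·5.42 + 8526·10.50 + 20869·2.22 + 23881·11.84 = 553360.68.
Remaining total for ward E: 605143.56 − 553360.68 = 51782.88.
Divide by its size: 51782.88 / 6615 = 7.8281... → 7.83.

7.83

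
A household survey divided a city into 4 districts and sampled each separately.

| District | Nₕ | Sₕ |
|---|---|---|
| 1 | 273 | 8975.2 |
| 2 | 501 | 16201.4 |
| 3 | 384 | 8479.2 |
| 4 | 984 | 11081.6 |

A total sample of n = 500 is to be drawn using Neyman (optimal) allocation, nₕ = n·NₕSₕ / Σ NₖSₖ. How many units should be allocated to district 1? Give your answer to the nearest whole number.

50

1: NₕSₕ = 273·8975.2 = 2450229.6
2: NₕSₕ = 501·16201.4 = 8116901.4
3: NₕSₕ = 384·8479.2 = 3256012.8
4: NₕSₕ = 984·11081.6 = 10904294.4
Σ NₕSₕ = 24727438.2.
n_1 = 500·2450229.6/24727438.2 = 49.545... → 50.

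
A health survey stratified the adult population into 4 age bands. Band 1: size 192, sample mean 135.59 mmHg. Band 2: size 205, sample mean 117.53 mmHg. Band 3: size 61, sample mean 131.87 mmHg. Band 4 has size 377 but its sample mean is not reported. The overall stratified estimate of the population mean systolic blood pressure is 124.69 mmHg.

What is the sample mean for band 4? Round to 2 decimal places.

Σ Nₕx̄ₕ = N·μ, so 377·x̄_4 = 835·124.69 − (192·135.59 + 205·117.53 + 61·131.87).
= 104116.15 − 58171 = 45945.15.
x̄_4 = 45945.15 / 377 = 121.8704... → 121.87.

121.87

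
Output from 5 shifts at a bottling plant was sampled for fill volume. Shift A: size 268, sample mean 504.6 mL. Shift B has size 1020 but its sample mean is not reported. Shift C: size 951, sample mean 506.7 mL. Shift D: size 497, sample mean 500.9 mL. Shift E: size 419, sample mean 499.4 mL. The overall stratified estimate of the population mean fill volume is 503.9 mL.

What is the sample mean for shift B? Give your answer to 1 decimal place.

504.4

Σ Nₕx̄ₕ = N·μ, so 1020·x̄_B = 3155·503.9 − (268·504.6 + 951·506.7 + 497·500.9 + 419·499.4).
= 1589804.5 − 1075300.4 = 514504.1.
x̄_B = 514504.1 / 1020 = 504.416... → 504.4.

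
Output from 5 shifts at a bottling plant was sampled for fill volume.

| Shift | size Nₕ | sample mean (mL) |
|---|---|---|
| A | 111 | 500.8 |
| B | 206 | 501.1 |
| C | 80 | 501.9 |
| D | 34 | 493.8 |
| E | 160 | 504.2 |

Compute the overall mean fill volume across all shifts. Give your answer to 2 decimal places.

N = 591; weights Wₕ = Nₕ/N = (0.1878, 0.3486, 0.1354, 0.0575, 0.2707).
x̄_st = Σ Wₕ·x̄ₕ = 0.1878·500.8 + 0.3486·501.1 + 0.1354·501.9 + 0.0575·493.8 + 0.2707·504.2 ≈ 501.5712...
→ 501.57.

501.57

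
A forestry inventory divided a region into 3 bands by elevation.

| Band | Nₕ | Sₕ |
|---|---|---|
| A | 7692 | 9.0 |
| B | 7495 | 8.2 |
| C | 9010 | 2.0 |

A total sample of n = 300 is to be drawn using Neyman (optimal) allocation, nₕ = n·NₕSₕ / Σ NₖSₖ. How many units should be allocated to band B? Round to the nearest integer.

Σ NₕSₕ = 7692·9.0 + 7495·8.2 + 9010·2.0 = 148707.
Share for B: 61459/148707 = 0.41329.
n_B = 300 × 0.41329 = 123.987... → 124.

124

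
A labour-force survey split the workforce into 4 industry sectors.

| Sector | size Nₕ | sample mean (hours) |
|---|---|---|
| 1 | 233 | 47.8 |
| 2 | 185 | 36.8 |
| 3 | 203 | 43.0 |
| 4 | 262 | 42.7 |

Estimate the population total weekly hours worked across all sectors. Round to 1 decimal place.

37861.8

1: 233·47.8 = 11137.4
2: 185·36.8 = 6808
3: 203·43.0 = 8729
4: 262·42.7 = 11187.4
τ̂ = Σ Nₕx̄ₕ = 37861.8.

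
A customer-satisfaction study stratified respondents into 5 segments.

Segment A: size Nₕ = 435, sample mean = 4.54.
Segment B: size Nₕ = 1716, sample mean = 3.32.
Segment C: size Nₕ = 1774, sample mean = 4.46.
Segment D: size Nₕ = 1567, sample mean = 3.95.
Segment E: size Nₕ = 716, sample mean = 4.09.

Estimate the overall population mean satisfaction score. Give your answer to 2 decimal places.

3.98

x̄_st = (Σ Nₕx̄ₕ) / (Σ Nₕ) = (435·4.54 + 1716·3.32 + 1774·4.46 + 1567·3.95 + 716·4.09) / 6208
= 24702.15 / 6208 = 3.9791... → 3.98.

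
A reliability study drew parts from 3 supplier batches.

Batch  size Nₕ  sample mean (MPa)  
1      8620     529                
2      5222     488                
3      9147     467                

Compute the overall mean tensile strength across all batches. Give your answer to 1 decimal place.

N = 8620 + 5222 + 9147 = 22989.
Weight each subgroup mean by Nₕ/N and sum.
Σ Nₕx̄ₕ = 8620·529 + 5222·488 + 9147·467 = 4559980 + 2548336 + 4271649 = 11379965.
Divide by N: 11379965 / 22989 = 495.018... → 495.0.

495.0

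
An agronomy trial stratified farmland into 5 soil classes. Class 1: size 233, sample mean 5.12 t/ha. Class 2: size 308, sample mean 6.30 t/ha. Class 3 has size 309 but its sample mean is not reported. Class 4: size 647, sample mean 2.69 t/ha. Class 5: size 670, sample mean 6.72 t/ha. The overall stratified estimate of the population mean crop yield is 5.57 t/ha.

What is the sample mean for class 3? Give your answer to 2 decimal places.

N = 233 + 308 + 309 + 647 + 670 = 2167.
Overall total = μ·N = 5.57·2167 = 12070.19.
Subtract the known strata: 233·5.12 + 308·6.30 + 647·2.69 + 670·6.72 = 9376.19.
Remaining total for class 3: 12070.19 − 9376.19 = 2694.
Divide by its size: 2694 / 309 = 8.7184... → 8.72.

8.72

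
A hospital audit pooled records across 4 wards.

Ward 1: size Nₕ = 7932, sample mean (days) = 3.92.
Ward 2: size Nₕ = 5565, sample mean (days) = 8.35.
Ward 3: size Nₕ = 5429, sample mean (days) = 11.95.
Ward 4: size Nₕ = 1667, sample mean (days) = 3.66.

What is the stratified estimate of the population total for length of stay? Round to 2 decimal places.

148538.96

1: 7932·3.92 = 31093.44
2: 5565·8.35 = 46467.75
3: 5429·11.95 = 64876.55
4: 1667·3.66 = 6101.22
τ̂ = Σ Nₕx̄ₕ = 148538.96.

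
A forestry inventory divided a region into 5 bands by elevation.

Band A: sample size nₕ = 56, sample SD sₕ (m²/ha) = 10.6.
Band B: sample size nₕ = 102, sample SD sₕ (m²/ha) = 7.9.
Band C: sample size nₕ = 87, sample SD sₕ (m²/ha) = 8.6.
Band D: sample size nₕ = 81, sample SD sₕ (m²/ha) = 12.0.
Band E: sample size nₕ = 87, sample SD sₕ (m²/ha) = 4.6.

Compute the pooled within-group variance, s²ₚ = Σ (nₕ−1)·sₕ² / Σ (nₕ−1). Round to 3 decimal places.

Degrees of freedom: 55 + 101 + 86 + 80 + 86 = 408.
Σ(nₕ−1)sₕ² = 55·112.36 + 101·62.41 + 86·73.96 + 80·144 + 86·21.16 = 32183.53.
s²ₚ = 32183.53 / 408 = 78.88120... → 78.881.

78.881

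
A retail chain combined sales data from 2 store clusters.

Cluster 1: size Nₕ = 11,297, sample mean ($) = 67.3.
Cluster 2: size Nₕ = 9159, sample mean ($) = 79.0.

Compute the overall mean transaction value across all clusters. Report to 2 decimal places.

72.54

N = 20456; weights Wₕ = Nₕ/N = (0.5523, 0.4477).
x̄_st = Σ Wₕ·x̄ₕ = 0.5523·67.3 + 0.4477·79.0 ≈ 72.5386...
→ 72.54.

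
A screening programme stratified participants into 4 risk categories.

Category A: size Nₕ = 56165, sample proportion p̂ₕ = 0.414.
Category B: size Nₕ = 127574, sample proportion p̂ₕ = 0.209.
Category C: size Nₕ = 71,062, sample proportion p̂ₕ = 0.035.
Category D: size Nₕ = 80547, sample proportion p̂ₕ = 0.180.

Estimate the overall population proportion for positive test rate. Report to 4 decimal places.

0.1995

N = 56165 + 127574 + 71062 + 80547 = 335348.
Overall proportion = Σ (Nₕ/N)·p̂ₕ.
Σ Nₕp̂ₕ = 23252.31 + 26662.966 + 2487.17 + 14498.46 = 66900.906.
66900.906 / 335348 = 0.199497... → 0.1995.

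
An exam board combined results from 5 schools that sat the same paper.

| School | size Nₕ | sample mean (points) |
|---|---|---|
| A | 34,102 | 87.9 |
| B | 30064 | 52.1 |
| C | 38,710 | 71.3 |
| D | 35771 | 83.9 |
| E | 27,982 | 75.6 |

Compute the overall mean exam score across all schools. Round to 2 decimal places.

74.66

x̄_st = (Σ Nₕx̄ₕ) / (Σ Nₕ) = (34102·87.9 + 30064·52.1 + 38710·71.3 + 35771·83.9 + 27982·75.6) / 166629
= 12440549.3 / 166629 = 74.6602... → 74.66.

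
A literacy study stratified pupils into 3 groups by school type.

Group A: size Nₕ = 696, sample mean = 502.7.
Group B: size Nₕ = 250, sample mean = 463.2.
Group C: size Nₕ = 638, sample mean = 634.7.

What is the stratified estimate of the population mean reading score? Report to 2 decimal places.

N = 696 + 250 + 638 = 1584.
Weight each subgroup mean by Nₕ/N and sum.
Σ Nₕx̄ₕ = 696·502.7 + 250·463.2 + 638·634.7 = 349879.2 + 115800 + 404938.6 = 870617.8.
Divide by N: 870617.8 / 1584 = 549.6324... → 549.63.

549.63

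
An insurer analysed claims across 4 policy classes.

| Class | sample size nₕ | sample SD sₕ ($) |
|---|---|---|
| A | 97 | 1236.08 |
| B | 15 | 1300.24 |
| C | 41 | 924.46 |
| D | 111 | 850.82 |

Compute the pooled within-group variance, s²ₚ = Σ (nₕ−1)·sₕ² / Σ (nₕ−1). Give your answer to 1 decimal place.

Degrees of freedom: 96 + 14 + 40 + 110 = 260.
Σ(nₕ−1)sₕ² = 96·1527893.7664 + 14·1690624.0576 + 40·854626.2916 + 110·723894.6724 = 284160004.0088.
s²ₚ = 284160004.0088 / 260 = 1092923.092... → 1092923.1.

1092923.1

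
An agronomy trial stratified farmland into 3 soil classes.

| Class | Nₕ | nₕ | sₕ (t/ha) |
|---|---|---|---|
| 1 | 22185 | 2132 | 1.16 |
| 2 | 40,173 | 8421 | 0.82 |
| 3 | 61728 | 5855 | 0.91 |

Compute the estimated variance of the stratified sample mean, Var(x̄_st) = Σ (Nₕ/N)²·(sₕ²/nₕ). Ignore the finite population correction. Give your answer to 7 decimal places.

N = 124086. Term for each stratum: Wₕ²sₕ²/nₕ.
Var(x̄_st) = 0.0000201745 + 0.0000083693 + 0.0000350005 = 0.0000635443 → 0.0000635.

0.0000635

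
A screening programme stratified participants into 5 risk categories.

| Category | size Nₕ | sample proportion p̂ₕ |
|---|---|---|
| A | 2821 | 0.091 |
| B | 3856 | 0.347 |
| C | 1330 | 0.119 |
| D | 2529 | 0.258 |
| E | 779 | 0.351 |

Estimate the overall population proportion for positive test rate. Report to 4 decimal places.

N = 2821 + 3856 + 1330 + 2529 + 779 = 11315.
Overall proportion = Σ (Nₕ/N)·p̂ₕ.
Σ Nₕp̂ₕ = 256.711 + 1338.032 + 158.27 + 652.482 + 273.429 = 2678.924.
2678.924 / 11315 = 0.236759... → 0.2368.

0.2368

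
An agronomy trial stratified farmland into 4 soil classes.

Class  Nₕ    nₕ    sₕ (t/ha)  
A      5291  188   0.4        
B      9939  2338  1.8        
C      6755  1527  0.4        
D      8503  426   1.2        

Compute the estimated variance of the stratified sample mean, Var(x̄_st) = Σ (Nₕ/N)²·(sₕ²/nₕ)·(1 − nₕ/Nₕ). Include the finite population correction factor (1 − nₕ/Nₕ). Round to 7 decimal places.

N = 30488; Wₕ = Nₕ/N.
class A: (5291/30488)²·0.4²/188·(1 − 188/5291) = 0.0000247211
class B: (9939/30488)²·1.8²/2338·(1 − 2338/9939) = 0.0001126305
class C: (6755/30488)²·0.4²/1527·(1 − 1527/6755) = 0.0000039809
class D: (8503/30488)²·1.2²/426·(1 − 426/8503) = 0.0002497568
Sum = 0.0003910893 → 0.0003911.

0.0003911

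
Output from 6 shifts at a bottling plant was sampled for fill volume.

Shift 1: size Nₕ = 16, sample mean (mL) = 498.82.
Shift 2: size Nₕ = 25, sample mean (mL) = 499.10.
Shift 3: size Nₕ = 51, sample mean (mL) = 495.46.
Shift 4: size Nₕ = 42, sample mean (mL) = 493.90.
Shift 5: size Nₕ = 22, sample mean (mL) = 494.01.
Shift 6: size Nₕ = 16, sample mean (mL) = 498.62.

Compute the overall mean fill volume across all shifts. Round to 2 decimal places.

N = 16 + 25 + 51 + 42 + 22 + 16 = 172.
Weight each subgroup mean by Nₕ/N and sum.
Σ Nₕx̄ₕ = 16·498.82 + 25·499.10 + 51·495.46 + 42·493.90 + 22·494.01 + 16·498.62 = 7981.12 + 12477.5 + 25268.46 + 20743.8 + 10868.22 + 7977.92 = 85317.02.
Divide by N: 85317.02 / 172 = 496.0292... → 496.03.

496.03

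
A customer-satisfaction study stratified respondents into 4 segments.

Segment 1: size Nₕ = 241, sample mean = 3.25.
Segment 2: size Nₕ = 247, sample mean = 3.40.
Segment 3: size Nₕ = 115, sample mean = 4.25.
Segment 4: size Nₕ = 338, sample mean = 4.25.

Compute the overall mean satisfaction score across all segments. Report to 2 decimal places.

x̄_st = (Σ Nₕx̄ₕ) / (Σ Nₕ) = (241·3.25 + 247·3.40 + 115·4.25 + 338·4.25) / 941
= 3548.3 / 941 = 3.7708... → 3.77.

3.77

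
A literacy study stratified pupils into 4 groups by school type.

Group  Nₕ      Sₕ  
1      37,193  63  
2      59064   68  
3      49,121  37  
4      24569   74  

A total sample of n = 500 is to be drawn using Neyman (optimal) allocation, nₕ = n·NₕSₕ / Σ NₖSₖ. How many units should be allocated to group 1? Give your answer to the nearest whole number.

117

Σ NₕSₕ = 37193·63 + 59064·68 + 49121·37 + 24569·74 = 9995094.
Share for 1: 2343159/9995094 = 0.23443.
n_1 = 500 × 0.23443 = 117.215... → 117.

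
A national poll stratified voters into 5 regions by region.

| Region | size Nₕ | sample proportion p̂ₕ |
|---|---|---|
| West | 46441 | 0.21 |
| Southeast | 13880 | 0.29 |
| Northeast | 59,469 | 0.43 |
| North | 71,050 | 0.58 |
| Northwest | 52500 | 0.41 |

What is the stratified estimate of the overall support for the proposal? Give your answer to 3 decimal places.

0.420

Wₕ = Nₕ/N with N = 243340: 0.1908, 0.0570, 0.2444, 0.2920, 0.2157.
p̂_st = 0.1908·0.21 + 0.0570·0.29 + 0.2444·0.43 + 0.2920·0.58 + 0.2157·0.41 ≈ 0.41951... → 0.420.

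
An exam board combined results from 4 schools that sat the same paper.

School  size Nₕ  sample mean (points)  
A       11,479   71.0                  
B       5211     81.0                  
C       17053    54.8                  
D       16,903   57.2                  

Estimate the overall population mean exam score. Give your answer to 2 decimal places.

x̄_st = (Σ Nₕx̄ₕ) / (Σ Nₕ) = (11479·71.0 + 5211·81.0 + 17053·54.8 + 16903·57.2) / 50646
= 3138456 / 50646 = 61.9685... → 61.97.

61.97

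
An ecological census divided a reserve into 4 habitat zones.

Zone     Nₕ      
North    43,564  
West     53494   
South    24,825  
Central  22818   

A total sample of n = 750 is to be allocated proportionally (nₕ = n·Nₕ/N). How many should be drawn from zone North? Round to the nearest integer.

226

Share of zone North = 43564/144701 = 0.30106.
Allocate 750 × 0.30106 = 225.797... → 226.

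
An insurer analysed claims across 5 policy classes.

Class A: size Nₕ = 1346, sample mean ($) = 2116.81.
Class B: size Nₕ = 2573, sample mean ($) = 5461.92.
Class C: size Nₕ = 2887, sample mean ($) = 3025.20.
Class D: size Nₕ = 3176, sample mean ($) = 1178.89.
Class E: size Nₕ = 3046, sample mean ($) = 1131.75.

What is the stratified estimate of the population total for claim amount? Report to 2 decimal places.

32827963.96

A: 1346·2116.81 = 2849226.26
B: 2573·5461.92 = 14053520.16
C: 2887·3025.20 = 8733752.4
D: 3176·1178.89 = 3744154.64
E: 3046·1131.75 = 3447310.5
τ̂ = Σ Nₕx̄ₕ = 32827963.96.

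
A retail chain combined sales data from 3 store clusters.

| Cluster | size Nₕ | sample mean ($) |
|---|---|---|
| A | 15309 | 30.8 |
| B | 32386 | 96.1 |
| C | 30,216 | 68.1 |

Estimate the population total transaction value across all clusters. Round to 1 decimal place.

5641521.4

Population total = Σ Nₕ·x̄ₕ (each stratum's size times its mean).
15309·30.8 + 32386·96.1 + 30216·68.1 = 471517.2 + 3112294.6 + 2057709.6 = 5641521.4.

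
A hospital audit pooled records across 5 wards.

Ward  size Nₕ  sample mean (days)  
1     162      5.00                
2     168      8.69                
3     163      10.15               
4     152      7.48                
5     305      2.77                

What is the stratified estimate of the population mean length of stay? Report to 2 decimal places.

6.22

N = 162 + 168 + 163 + 152 + 305 = 950.
Overall mean = Σ (Nₕ/N)·x̄ₕ — weight by population share, not a simple average.
Σ Nₕx̄ₕ = 162·5.00 + 168·8.69 + 163·10.15 + 152·7.48 + 305·2.77 = 810 + 1459.92 + 1654.45 + 1136.96 + 844.85 = 5906.18.
Divide by N: 5906.18 / 950 = 6.2170... → 6.22.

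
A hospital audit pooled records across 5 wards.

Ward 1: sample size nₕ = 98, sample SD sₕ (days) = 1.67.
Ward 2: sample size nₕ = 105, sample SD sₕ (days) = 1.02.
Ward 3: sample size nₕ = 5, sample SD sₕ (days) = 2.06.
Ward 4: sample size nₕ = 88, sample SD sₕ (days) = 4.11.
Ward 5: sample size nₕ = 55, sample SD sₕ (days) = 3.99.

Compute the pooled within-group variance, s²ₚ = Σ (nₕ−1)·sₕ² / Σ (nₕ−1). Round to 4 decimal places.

1: (98−1)·1.67² = 97·2.7889 = 270.5233
2: (105−1)·1.02² = 104·1.0404 = 108.2016
3: (5−1)·2.06² = 4·4.2436 = 16.9744
4: (88−1)·4.11² = 87·16.8921 = 1469.6127
5: (55−1)·3.99² = 54·15.9201 = 859.6854
Numerator = 2724.9974; denominator = Σ(nₕ−1) = 346.
s²ₚ = 2724.9974/346 = 7.875715... → 7.8757.

7.8757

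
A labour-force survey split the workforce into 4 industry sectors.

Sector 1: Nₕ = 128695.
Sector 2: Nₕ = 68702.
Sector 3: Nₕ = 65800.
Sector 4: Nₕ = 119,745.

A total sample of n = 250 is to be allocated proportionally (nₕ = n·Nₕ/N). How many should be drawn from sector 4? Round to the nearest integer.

N = 128695 + 68702 + 65800 + 119745 = 382942.
n_4 = 250·119745/382942 = 78.174... → 78.

78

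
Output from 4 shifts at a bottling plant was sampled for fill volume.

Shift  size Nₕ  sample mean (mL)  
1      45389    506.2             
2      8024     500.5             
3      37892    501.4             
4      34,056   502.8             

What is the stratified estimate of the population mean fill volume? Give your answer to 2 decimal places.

503.46

N = 45389 + 8024 + 37892 + 34056 = 125361.
Weight each subgroup mean by Nₕ/N and sum.
Σ Nₕx̄ₕ = 45389·506.2 + 8024·500.5 + 37892·501.4 + 34056·502.8 = 22975911.8 + 4016012 + 18999048.8 + 17123356.8 = 63114329.4.
Divide by N: 63114329.4 / 125361 = 503.4606... → 503.46.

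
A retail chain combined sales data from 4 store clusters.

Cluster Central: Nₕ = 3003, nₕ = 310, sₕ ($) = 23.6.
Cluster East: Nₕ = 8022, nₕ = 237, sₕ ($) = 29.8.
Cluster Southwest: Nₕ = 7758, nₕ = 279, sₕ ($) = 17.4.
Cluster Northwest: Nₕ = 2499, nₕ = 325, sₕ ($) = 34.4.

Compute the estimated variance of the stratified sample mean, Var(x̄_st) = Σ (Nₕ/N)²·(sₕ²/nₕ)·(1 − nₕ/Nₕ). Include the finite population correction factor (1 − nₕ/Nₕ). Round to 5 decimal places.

0.73143

N = 21282. Term for each stratum: Wₕ²sₕ²/nₕ·(1−nₕ/Nₕ).
Var(x̄_st) = 0.03207961 + 0.51665493 + 0.13901534 + 0.04367515 = 0.73142504 → 0.73143.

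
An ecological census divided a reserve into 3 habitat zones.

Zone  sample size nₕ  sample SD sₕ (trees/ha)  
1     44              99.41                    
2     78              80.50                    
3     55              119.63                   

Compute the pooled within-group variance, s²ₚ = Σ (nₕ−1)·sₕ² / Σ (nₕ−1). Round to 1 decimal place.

1: (44−1)·99.41² = 43·9882.3481 = 424940.9683
2: (78−1)·80.50² = 77·6480.25 = 498979.25
3: (55−1)·119.63² = 54·14311.3369 = 772812.1926
Numerator = 1696732.4109; denominator = Σ(nₕ−1) = 174.
s²ₚ = 1696732.4109/174 = 9751.336... → 9751.3.

9751.3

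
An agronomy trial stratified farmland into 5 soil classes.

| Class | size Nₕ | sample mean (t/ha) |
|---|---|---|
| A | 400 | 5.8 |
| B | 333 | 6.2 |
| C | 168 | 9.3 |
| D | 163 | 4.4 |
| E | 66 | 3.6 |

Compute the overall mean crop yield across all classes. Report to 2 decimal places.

6.11

N = 1130; weights Wₕ = Nₕ/N = (0.3540, 0.2947, 0.1487, 0.1442, 0.0584).
x̄_st = Σ Wₕ·x̄ₕ = 0.3540·5.8 + 0.2947·6.2 + 0.1487·9.3 + 0.1442·4.4 + 0.0584·3.6 ≈ 6.1078...
→ 6.11.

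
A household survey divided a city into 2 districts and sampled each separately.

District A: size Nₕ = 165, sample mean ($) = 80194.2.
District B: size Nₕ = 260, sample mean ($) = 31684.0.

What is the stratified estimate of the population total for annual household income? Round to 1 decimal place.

21469883.0

A: 165·80194.2 = 13232043
B: 260·31684.0 = 8237840
τ̂ = Σ Nₕx̄ₕ = 21469883.0.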